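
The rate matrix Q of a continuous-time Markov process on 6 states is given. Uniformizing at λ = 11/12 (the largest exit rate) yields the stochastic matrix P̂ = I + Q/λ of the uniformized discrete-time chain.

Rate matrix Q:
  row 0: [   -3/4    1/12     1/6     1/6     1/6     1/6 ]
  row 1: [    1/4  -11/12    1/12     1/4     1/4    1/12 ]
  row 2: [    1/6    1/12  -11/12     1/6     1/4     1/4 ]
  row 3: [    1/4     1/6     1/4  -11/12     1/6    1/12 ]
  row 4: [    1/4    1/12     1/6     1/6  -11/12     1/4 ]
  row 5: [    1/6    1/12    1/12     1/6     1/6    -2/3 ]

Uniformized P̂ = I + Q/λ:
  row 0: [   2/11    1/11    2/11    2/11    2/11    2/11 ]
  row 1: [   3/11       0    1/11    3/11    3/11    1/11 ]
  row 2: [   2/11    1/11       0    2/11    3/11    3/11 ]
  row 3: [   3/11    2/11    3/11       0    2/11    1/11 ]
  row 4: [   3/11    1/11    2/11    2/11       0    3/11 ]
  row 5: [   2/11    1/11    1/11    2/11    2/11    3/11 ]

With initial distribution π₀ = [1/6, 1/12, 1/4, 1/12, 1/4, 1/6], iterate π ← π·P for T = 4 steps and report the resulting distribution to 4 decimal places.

t=0: π = [0.1667, 0.0833, 0.2500, 0.0833, 0.2500, 0.1667]
t=1: π = [0.2197, 0.0909, 0.1212, 0.1742, 0.1667, 0.2273]
t=2: π = [0.2211, 0.0985, 0.1467, 0.1584, 0.1708, 0.2045]
t=3: π = [0.2207, 0.0964, 0.1420, 0.1620, 0.1731, 0.2059]
t=4: π = [0.2210, 0.0969, 0.1432, 0.1611, 0.1720, 0.2057]

π = [0.2210, 0.0969, 0.1432, 0.1611, 0.1720, 0.2057]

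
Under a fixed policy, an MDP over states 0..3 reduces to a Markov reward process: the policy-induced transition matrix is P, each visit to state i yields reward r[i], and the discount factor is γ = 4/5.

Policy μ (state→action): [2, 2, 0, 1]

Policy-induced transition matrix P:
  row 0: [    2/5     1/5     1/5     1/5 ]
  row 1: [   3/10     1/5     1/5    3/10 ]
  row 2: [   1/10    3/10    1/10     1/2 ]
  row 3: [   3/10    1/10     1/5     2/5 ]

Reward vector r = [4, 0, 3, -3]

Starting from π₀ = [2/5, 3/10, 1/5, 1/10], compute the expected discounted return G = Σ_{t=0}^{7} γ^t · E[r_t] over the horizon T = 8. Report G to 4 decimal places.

t=0: π = [0.4000, 0.3000, 0.2000, 0.1000], E[r] = 1.9000, γ^t·E[r] = 1.900000, running G = 1.900000
t=1: π = [0.3000, 0.2100, 0.1800, 0.3100], E[r] = 0.8100, γ^t·E[r] = 0.648000, running G = 2.548000
t=2: π = [0.2940, 0.1870, 0.1820, 0.3370], E[r] = 0.7110, γ^t·E[r] = 0.455040, running G = 3.003040
t=3: π = [0.2930, 0.1845, 0.1818, 0.3407], E[r] = 0.6953, γ^t·E[r] = 0.355994, running G = 3.359034
t=4: π = [0.2929, 0.1841, 0.1818, 0.3411], E[r] = 0.6938, γ^t·E[r] = 0.284193, running G = 3.643226
t=5: π = [0.2929, 0.1841, 0.1818, 0.3412], E[r] = 0.6936, γ^t·E[r] = 0.227287, running G = 3.870513
t=6: π = [0.2929, 0.1841, 0.1818, 0.3412], E[r] = 0.6936, γ^t·E[r] = 0.181825, running G = 4.052338
t=7: π = [0.2929, 0.1841, 0.1818, 0.3412], E[r] = 0.6936, γ^t·E[r] = 0.145459, running G = 4.197797

G = 4.1978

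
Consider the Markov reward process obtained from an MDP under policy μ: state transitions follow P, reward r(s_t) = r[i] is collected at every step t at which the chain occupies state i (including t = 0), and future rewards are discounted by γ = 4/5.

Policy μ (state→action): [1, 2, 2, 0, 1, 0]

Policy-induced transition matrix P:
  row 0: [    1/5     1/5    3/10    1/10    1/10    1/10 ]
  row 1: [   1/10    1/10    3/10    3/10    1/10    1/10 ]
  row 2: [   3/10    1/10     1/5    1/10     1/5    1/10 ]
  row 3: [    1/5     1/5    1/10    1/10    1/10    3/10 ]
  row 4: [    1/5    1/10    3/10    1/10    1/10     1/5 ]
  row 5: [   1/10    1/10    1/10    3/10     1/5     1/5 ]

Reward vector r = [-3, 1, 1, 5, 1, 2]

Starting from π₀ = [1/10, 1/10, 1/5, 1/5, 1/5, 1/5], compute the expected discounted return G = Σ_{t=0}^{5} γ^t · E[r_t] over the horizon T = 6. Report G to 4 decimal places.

G = 4.4164

t=0: π = [0.1000, 0.1000, 0.2000, 0.2000, 0.2000, 0.2000], E[r] = 1.6000, γ^t·E[r] = 1.600000, running G = 1.600000
t=1: π = [0.1900, 0.1300, 0.2000, 0.1600, 0.1400, 0.1800], E[r] = 1.0600, γ^t·E[r] = 0.848000, running G = 2.448000
t=2: π = [0.1890, 0.1350, 0.2120, 0.1620, 0.1380, 0.1640], E[r] = 1.0560, γ^t·E[r] = 0.675840, running G = 3.123840
t=3: π = [0.1913, 0.1351, 0.2136, 0.1598, 0.1376, 0.1626], E[r] = 1.0366, γ^t·E[r] = 0.530739, running G = 3.654579
t=4: π = [0.1916, 0.1351, 0.2142, 0.1595, 0.1376, 0.1620], E[r] = 1.0338, γ^t·E[r] = 0.423436, running G = 4.078015
t=5: π = [0.1917, 0.1351, 0.2143, 0.1594, 0.1376, 0.1619], E[r] = 1.0327, γ^t·E[r] = 0.338399, running G = 4.416415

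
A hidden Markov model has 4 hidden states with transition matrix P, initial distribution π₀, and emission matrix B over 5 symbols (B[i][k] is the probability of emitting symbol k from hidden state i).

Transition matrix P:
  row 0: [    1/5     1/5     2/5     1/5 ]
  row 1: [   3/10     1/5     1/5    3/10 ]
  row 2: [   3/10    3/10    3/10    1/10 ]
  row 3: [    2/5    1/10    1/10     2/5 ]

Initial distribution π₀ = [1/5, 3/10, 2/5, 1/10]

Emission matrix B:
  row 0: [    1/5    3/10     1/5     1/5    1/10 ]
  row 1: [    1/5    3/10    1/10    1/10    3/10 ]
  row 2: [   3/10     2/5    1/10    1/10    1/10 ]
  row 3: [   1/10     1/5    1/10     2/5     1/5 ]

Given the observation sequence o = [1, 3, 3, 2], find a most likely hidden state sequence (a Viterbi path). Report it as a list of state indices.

t=0: δ = [6.000e-02, 9.000e-02, 1.600e-01, 2.000e-02]  (obs o_0=1)
t=1: δ = [9.600e-03, 4.800e-03, 4.800e-03, 1.080e-02]  ψ = [2, 2, 2, 1]  (obs o_1=3)
t=2: δ = [8.640e-04, 1.920e-04, 3.840e-04, 1.728e-03]  ψ = [3, 0, 0, 3]  (obs o_2=3)
t=3: δ = [1.382e-04, 1.728e-05, 3.456e-05, 6.912e-05]  ψ = [3, 0, 0, 3]  (obs o_3=2)
backtrack: best end state = 0; path = [1, 3, 3, 0]

path = [1, 3, 3, 0]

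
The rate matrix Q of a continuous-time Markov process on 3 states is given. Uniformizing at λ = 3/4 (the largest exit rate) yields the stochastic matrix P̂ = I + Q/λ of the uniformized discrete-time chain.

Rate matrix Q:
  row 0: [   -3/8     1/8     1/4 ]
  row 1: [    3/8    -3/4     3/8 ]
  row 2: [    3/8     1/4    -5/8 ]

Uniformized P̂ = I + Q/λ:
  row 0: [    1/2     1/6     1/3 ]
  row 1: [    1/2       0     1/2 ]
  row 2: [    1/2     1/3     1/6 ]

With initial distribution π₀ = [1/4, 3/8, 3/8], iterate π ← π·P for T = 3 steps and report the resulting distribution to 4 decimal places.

t=0: π = [0.2500, 0.3750, 0.3750]
t=1: π = [0.5000, 0.1667, 0.3333]
t=2: π = [0.5000, 0.1944, 0.3056]
t=3: π = [0.5000, 0.1852, 0.3148]

π = [0.5000, 0.1852, 0.3148]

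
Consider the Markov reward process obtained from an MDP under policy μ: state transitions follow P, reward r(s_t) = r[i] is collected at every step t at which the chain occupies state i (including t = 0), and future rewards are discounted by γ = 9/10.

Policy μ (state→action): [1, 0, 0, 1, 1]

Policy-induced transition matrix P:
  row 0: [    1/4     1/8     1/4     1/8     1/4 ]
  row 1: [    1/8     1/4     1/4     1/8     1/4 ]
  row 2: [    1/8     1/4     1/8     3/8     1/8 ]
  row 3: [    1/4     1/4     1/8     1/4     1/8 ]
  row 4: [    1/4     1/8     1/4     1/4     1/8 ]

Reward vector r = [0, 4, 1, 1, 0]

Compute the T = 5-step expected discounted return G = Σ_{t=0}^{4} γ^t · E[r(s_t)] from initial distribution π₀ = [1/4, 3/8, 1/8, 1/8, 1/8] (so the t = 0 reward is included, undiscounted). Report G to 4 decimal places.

G = 5.5559

t=0: π = [0.2500, 0.3750, 0.1250, 0.1250, 0.1250], E[r] = 1.7500, γ^t·E[r] = 1.750000, running G = 1.750000
t=1: π = [0.1875, 0.2031, 0.2188, 0.1875, 0.2031], E[r] = 1.2188, γ^t·E[r] = 1.096875, running G = 2.846875
t=2: π = [0.1973, 0.2012, 0.1992, 0.2285, 0.1738], E[r] = 1.2324, γ^t·E[r] = 0.998262, running G = 3.845137
t=3: π = [0.2000, 0.2036, 0.1965, 0.2251, 0.1748], E[r] = 1.2361, γ^t·E[r] = 0.901105, running G = 4.746242
t=4: π = [0.2000, 0.2032, 0.1973, 0.2241, 0.1754], E[r] = 1.2340, γ^t·E[r] = 0.809653, running G = 5.555895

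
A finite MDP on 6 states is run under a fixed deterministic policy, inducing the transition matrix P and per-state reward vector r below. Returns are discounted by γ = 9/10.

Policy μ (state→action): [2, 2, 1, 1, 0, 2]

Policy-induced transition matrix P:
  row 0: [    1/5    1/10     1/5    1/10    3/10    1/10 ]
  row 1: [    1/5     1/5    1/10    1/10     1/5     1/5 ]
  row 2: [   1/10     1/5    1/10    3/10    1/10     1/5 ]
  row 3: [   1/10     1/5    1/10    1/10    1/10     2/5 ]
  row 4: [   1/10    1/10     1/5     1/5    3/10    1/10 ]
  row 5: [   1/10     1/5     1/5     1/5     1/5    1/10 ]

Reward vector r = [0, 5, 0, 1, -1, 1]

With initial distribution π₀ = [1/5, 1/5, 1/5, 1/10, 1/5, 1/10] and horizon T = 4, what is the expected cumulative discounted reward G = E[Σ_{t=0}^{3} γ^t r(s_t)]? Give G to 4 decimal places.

t=0: π = [0.2000, 0.2000, 0.2000, 0.1000, 0.2000, 0.1000], E[r] = 1.0000, γ^t·E[r] = 1.000000, running G = 1.000000
t=1: π = [0.1400, 0.1600, 0.1500, 0.1700, 0.2100, 0.1700], E[r] = 0.9300, γ^t·E[r] = 0.837000, running G = 1.837000
t=2: π = [0.1300, 0.1650, 0.1520, 0.1680, 0.2030, 0.1820], E[r] = 0.9720, γ^t·E[r] = 0.787320, running G = 2.624320
t=3: π = [0.1295, 0.1667, 0.1515, 0.1689, 0.2013, 0.1821], E[r] = 0.9832, γ^t·E[r] = 0.716753, running G = 3.341073

G = 3.3411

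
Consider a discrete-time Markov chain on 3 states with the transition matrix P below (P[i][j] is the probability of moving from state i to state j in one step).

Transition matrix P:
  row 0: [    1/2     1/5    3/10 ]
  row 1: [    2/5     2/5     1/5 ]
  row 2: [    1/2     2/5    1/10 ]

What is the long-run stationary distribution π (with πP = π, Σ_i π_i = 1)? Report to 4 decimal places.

Balance equations π_j = Σ_i π_i·P[i][j]:
  π_0 = 1/2·π_0 + 2/5·π_1 + 1/2·π_2
  π_1 = 1/5·π_0 + 2/5·π_1 + 2/5·π_2
  normalize: π_0 + π_1 + π_2 = 1
Solving the linear system gives exactly π = [23/49, 15/49, 11/49].

π = [0.4694, 0.3061, 0.2245]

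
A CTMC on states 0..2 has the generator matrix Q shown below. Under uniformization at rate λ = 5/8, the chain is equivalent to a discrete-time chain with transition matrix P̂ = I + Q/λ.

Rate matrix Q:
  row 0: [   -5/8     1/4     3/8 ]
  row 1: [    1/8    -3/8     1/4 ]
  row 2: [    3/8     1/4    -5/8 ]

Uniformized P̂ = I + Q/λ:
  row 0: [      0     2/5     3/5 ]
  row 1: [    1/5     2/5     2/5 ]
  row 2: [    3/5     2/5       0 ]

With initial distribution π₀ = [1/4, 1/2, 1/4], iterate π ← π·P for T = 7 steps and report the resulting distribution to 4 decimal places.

t=0: π = [0.2500, 0.5000, 0.2500]
t=1: π = [0.2500, 0.4000, 0.3500]
t=2: π = [0.2900, 0.4000, 0.3100]
t=3: π = [0.2660, 0.4000, 0.3340]
t=4: π = [0.2804, 0.4000, 0.3196]
t=5: π = [0.2718, 0.4000, 0.3282]
t=6: π = [0.2769, 0.4000, 0.3231]
t=7: π = [0.2738, 0.4000, 0.3262]

π = [0.2738, 0.4000, 0.3262]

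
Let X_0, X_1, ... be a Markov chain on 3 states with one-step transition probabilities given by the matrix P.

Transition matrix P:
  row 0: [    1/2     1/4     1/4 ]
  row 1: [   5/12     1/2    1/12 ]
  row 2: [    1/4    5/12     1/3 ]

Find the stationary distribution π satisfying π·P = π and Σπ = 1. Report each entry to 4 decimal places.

π = [0.4175, 0.3786, 0.2039]

Balance equations π_j = Σ_i π_i·P[i][j]:
  π_0 = 1/2·π_0 + 5/12·π_1 + 1/4·π_2
  π_1 = 1/4·π_0 + 1/2·π_1 + 5/12·π_2
  normalize: π_0 + π_1 + π_2 = 1
Solving the linear system gives exactly π = [43/103, 39/103, 21/103].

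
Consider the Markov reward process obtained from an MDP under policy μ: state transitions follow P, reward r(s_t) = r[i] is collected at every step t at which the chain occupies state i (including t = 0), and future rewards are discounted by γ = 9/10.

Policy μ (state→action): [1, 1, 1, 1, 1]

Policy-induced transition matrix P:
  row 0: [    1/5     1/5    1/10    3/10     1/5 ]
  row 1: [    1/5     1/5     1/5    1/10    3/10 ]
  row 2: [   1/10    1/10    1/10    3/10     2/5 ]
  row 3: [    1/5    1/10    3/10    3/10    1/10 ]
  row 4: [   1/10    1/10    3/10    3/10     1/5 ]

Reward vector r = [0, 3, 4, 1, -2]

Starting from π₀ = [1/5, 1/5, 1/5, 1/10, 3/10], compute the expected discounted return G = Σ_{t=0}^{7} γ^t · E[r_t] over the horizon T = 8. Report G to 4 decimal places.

t=0: π = [0.2000, 0.2000, 0.2000, 0.1000, 0.3000], E[r] = 0.9000, γ^t·E[r] = 0.900000, running G = 0.900000
t=1: π = [0.1500, 0.1400, 0.2000, 0.2600, 0.2500], E[r] = 0.9800, γ^t·E[r] = 0.882000, running G = 1.782000
t=2: π = [0.1550, 0.1290, 0.2160, 0.2720, 0.2280], E[r] = 1.0670, γ^t·E[r] = 0.864270, running G = 2.646270
t=3: π = [0.1556, 0.1284, 0.2129, 0.2742, 0.2289], E[r] = 1.0532, γ^t·E[r] = 0.767783, running G = 3.414053
t=4: π = [0.1558, 0.1284, 0.2135, 0.2743, 0.2280], E[r] = 1.0574, γ^t·E[r] = 0.693734, running G = 4.107787
t=5: π = [0.1559, 0.1284, 0.2133, 0.2743, 0.2281], E[r] = 1.0566, γ^t·E[r] = 0.623913, running G = 4.731700
t=6: π = [0.1559, 0.1284, 0.2133, 0.2743, 0.2281], E[r] = 1.0568, γ^t·E[r] = 0.561606, running G = 5.293306
t=7: π = [0.1559, 0.1284, 0.2133, 0.2743, 0.2281], E[r] = 1.0567, γ^t·E[r] = 0.505430, running G = 5.798736

G = 5.7987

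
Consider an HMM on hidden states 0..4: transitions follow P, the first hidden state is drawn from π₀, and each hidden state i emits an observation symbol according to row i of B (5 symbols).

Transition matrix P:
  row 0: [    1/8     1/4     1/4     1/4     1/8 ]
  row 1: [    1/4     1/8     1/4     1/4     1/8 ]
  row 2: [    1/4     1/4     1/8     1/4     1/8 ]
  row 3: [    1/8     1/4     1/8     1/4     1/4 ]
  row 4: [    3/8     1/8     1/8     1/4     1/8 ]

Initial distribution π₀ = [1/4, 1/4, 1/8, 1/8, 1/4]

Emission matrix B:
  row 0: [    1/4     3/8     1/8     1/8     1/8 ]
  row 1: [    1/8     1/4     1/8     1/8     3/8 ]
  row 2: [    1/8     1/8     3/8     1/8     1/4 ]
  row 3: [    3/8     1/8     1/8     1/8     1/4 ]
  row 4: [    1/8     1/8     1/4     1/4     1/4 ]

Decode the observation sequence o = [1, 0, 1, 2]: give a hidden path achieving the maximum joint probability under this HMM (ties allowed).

path = [0, 3, 1, 2]

t=0: δ = [9.375e-02, 6.250e-02, 1.562e-02, 1.562e-02, 3.125e-02]  (obs o_0=1)
t=1: δ = [3.906e-03, 2.930e-03, 2.930e-03, 8.789e-03, 1.465e-03]  ψ = [1, 0, 0, 0, 0]  (obs o_1=0)
t=2: δ = [4.120e-04, 5.493e-04, 1.373e-04, 2.747e-04, 2.747e-04]  ψ = [3, 3, 3, 3, 3]  (obs o_2=1)
t=3: δ = [1.717e-05, 1.287e-05, 5.150e-05, 1.717e-05, 1.717e-05]  ψ = [1, 0, 1, 1, 1]  (obs o_3=2)
backtrack: best end state = 2; path = [0, 3, 1, 2]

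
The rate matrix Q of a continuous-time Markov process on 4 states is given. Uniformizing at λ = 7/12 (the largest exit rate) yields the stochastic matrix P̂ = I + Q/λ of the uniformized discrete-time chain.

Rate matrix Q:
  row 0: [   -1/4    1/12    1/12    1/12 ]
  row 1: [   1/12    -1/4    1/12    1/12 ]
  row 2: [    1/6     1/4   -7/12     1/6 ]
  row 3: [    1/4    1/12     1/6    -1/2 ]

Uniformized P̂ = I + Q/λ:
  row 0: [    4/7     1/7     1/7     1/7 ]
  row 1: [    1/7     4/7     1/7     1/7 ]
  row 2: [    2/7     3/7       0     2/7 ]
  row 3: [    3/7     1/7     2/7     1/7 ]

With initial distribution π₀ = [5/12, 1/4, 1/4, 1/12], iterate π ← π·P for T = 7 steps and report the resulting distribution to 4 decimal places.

t=0: π = [0.4167, 0.2500, 0.2500, 0.0833]
t=1: π = [0.3810, 0.3214, 0.1190, 0.1786]
t=2: π = [0.3741, 0.3146, 0.1514, 0.1599]
t=3: π = [0.3705, 0.3209, 0.1441, 0.1645]
t=4: π = [0.3692, 0.3216, 0.1458, 0.1634]
t=5: π = [0.3686, 0.3223, 0.1454, 0.1637]
t=6: π = [0.3684, 0.3225, 0.1455, 0.1636]
t=7: π = [0.3683, 0.3226, 0.1455, 0.1636]

π = [0.3683, 0.3226, 0.1455, 0.1636]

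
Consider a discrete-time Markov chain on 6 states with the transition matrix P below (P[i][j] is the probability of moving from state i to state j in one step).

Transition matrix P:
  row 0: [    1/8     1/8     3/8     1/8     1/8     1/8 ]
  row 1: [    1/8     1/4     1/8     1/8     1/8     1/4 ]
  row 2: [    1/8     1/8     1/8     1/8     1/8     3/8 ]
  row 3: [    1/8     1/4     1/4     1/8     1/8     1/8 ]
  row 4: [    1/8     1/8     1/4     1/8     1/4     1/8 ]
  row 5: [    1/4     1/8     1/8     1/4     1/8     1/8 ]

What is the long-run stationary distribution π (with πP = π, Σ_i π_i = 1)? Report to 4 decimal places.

π = [0.1494, 0.1642, 0.1989, 0.1494, 0.1429, 0.1952]

Balance equations π_j = Σ_i π_i·P[i][j]:
  π_0 = 1/8·π_0 + 1/8·π_1 + 1/8·π_2 + 1/8·π_3 + 1/8·π_4 + 1/4·π_5
  π_1 = 1/8·π_0 + 1/4·π_1 + 1/8·π_2 + 1/4·π_3 + 1/8·π_4 + 1/8·π_5
  π_2 = 3/8·π_0 + 1/8·π_1 + 1/8·π_2 + 1/4·π_3 + 1/4·π_4 + 1/8·π_5
  π_3 = 1/8·π_0 + 1/8·π_1 + 1/8·π_2 + 1/8·π_3 + 1/8·π_4 + 1/4·π_5
  π_4 = 1/8·π_0 + 1/8·π_1 + 1/8·π_2 + 1/8·π_3 + 1/4·π_4 + 1/8·π_5
  normalize: π_0 + π_1 + π_2 + π_3 + π_4 + π_5 = 1
Solving the linear system gives exactly π = [88/589, 677/4123, 820/4123, 88/589, 1/7, 115/589].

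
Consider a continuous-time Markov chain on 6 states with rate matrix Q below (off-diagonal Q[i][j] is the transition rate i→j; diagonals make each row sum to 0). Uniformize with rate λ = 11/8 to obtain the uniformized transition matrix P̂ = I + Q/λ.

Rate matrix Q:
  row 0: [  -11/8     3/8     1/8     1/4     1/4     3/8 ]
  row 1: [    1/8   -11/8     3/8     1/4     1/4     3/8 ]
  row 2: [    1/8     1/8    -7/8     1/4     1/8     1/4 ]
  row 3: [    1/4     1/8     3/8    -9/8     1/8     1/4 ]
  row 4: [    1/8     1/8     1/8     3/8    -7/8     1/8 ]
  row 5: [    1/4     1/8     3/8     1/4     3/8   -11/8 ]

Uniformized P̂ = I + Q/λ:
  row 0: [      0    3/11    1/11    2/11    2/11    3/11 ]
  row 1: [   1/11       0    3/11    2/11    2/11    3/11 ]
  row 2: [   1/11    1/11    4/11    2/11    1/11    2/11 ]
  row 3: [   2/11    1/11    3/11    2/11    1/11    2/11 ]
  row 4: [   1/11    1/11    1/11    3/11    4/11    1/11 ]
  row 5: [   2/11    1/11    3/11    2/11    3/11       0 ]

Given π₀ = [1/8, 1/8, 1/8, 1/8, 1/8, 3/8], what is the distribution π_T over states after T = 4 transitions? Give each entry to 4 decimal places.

π = [0.1127, 0.1024, 0.2388, 0.1993, 0.1909, 0.1558]

t=0: π = [0.1250, 0.1250, 0.1250, 0.1250, 0.1250, 0.3750]
t=1: π = [0.1250, 0.1023, 0.2386, 0.1932, 0.2159, 0.1250]
t=2: π = [0.1085, 0.1043, 0.2324, 0.2014, 0.1932, 0.1601]
t=3: π = [0.1139, 0.1011, 0.2390, 0.1994, 0.1921, 0.1545]
t=4: π = [0.1127, 0.1024, 0.2388, 0.1993, 0.1909, 0.1558]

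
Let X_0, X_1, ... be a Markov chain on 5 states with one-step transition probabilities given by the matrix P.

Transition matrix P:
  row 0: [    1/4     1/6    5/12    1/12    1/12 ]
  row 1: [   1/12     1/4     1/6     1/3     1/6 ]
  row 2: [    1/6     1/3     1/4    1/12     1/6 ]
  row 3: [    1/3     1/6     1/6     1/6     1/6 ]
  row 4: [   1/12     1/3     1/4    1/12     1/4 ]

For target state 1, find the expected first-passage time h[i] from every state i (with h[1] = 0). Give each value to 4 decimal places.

First-step conditioning: h[1] = 0; for i ≠ 1, h[i] = 1 + Σ_k P[i][k]·h[k].
  h[0] = 1 + 1/4·h[0] + 5/12·h[2] + 1/12·h[3] + 1/12·h[4]
  h[2] = 1 + 1/6·h[0] + 1/4·h[2] + 1/12·h[3] + 1/6·h[4]
  h[3] = 1 + 1/3·h[0] + 1/6·h[2] + 1/6·h[3] + 1/6·h[4]
  h[4] = 1 + 1/12·h[0] + 1/4·h[2] + 1/12·h[3] + 1/4·h[4]
Solving the 4×4 linear system over states ≠ 1 gives exactly h = [4686/1139, 0, 3960/1139, 4812/1139, 3894/1139] (h[1] = 0 is the target).

h = [4.1141, 0.0000, 3.4767, 4.2248, 3.4188]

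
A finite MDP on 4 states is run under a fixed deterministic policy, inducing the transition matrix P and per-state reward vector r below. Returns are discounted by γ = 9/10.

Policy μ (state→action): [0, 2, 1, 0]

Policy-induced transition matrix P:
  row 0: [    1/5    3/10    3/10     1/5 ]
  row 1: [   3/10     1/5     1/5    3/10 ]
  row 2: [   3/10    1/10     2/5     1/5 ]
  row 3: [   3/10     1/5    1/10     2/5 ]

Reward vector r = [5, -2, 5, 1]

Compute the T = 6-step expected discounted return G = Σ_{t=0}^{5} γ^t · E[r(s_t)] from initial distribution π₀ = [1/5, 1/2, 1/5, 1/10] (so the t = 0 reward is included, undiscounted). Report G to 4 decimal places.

t=0: π = [0.2000, 0.5000, 0.2000, 0.1000], E[r] = 1.1000, γ^t·E[r] = 1.100000, running G = 1.100000
t=1: π = [0.2800, 0.2000, 0.2500, 0.2700], E[r] = 2.5200, γ^t·E[r] = 2.268000, running G = 3.368000
t=2: π = [0.2720, 0.2030, 0.2510, 0.2740], E[r] = 2.4830, γ^t·E[r] = 2.011230, running G = 5.379230
t=3: π = [0.2728, 0.2021, 0.2500, 0.2751], E[r] = 2.4849, γ^t·E[r] = 1.811492, running G = 7.190722
t=4: π = [0.2727, 0.2023, 0.2498, 0.2752], E[r] = 2.4831, γ^t·E[r] = 1.629175, running G = 8.819897
t=5: π = [0.2727, 0.2023, 0.2497, 0.2753], E[r] = 2.4828, γ^t·E[r] = 1.466092, running G = 10.285989

G = 10.2860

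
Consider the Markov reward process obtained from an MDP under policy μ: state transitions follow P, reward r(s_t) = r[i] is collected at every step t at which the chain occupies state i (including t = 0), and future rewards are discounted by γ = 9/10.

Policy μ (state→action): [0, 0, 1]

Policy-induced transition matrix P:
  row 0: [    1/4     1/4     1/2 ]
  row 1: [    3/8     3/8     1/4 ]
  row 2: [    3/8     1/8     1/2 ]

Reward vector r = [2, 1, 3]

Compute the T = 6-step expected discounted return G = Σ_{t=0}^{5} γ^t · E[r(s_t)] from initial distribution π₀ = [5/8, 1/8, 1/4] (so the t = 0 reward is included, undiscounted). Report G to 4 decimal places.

t=0: π = [0.6250, 0.1250, 0.2500], E[r] = 2.1250, γ^t·E[r] = 2.125000, running G = 2.125000
t=1: π = [0.2969, 0.2344, 0.4688], E[r] = 2.2344, γ^t·E[r] = 2.010938, running G = 4.135938
t=2: π = [0.3379, 0.2207, 0.4414], E[r] = 2.2207, γ^t·E[r] = 1.798770, running G = 5.934707
t=3: π = [0.3328, 0.2224, 0.4448], E[r] = 2.2224, γ^t·E[r] = 1.620138, running G = 7.554845
t=4: π = [0.3334, 0.2222, 0.4444], E[r] = 2.2222, γ^t·E[r] = 1.457984, running G = 9.012830
t=5: π = [0.3333, 0.2222, 0.4445], E[r] = 2.2222, γ^t·E[r] = 1.312202, running G = 10.325032

G = 10.3250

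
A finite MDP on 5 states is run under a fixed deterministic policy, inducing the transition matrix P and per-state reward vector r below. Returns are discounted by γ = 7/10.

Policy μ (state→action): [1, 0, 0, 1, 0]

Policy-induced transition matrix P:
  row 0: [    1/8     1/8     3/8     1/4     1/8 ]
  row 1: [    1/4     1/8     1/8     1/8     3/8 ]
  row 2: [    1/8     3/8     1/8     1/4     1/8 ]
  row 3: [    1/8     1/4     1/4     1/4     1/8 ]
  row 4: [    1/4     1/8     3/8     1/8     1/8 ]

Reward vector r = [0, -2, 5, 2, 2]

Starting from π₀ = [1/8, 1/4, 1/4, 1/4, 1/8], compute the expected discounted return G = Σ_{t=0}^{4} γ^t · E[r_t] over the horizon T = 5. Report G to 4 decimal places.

t=0: π = [0.1250, 0.2500, 0.2500, 0.2500, 0.1250], E[r] = 1.5000, γ^t·E[r] = 1.500000, running G = 1.500000
t=1: π = [0.1719, 0.2188, 0.2188, 0.2031, 0.1875], E[r] = 1.4375, γ^t·E[r] = 1.006250, running G = 2.506250
t=2: π = [0.1758, 0.2051, 0.2402, 0.1992, 0.1797], E[r] = 1.5488, γ^t·E[r] = 0.758926, running G = 3.265176
t=3: π = [0.1731, 0.2100, 0.2388, 0.2019, 0.1763], E[r] = 1.5303, γ^t·E[r] = 0.524884, running G = 3.790060
t=4: π = [0.1733, 0.2099, 0.2376, 0.2017, 0.1775], E[r] = 1.5265, γ^t·E[r] = 0.366503, running G = 4.156562

G = 4.1566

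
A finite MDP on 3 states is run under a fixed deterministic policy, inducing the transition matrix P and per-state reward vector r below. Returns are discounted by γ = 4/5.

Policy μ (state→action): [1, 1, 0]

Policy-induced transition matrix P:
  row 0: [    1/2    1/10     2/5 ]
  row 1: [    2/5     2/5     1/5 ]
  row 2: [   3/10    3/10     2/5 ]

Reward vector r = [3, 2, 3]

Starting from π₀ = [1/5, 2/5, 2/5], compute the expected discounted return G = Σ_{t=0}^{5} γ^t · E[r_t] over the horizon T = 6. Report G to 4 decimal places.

t=0: π = [0.2000, 0.4000, 0.4000], E[r] = 2.6000, γ^t·E[r] = 2.600000, running G = 2.600000
t=1: π = [0.3800, 0.3000, 0.3200], E[r] = 2.7000, γ^t·E[r] = 2.160000, running G = 4.760000
t=2: π = [0.4060, 0.2540, 0.3400], E[r] = 2.7460, γ^t·E[r] = 1.757440, running G = 6.517440
t=3: π = [0.4066, 0.2442, 0.3492], E[r] = 2.7558, γ^t·E[r] = 1.410970, running G = 7.928410
t=4: π = [0.4057, 0.2431, 0.3512], E[r] = 2.7569, γ^t·E[r] = 1.129226, running G = 9.057636
t=5: π = [0.4055, 0.2432, 0.3514], E[r] = 2.7568, γ^t·E[r] = 0.903361, running G = 9.960997

G = 9.9610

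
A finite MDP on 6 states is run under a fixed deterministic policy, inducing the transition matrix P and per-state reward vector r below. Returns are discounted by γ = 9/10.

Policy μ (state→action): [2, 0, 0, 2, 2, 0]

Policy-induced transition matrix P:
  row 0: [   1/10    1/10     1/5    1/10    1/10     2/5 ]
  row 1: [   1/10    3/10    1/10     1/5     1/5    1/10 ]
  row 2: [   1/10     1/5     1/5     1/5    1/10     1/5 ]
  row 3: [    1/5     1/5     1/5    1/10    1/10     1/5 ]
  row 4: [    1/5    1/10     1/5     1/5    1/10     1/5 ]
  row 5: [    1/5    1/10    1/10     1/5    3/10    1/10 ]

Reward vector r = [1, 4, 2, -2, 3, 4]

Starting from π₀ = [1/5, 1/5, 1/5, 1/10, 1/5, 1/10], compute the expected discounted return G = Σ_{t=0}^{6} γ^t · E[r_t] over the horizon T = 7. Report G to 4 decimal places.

t=0: π = [0.2000, 0.2000, 0.2000, 0.1000, 0.2000, 0.1000], E[r] = 2.2000, γ^t·E[r] = 2.200000, running G = 2.200000
t=1: π = [0.1400, 0.1700, 0.1700, 0.1700, 0.1400, 0.2100], E[r] = 2.0800, γ^t·E[r] = 1.872000, running G = 4.072000
t=2: π = [0.1520, 0.1680, 0.1620, 0.1690, 0.1590, 0.1900], E[r] = 2.0470, γ^t·E[r] = 1.658070, running G = 5.730070
t=3: π = [0.1518, 0.1667, 0.1642, 0.1679, 0.1548, 0.1946], E[r] = 2.0540, γ^t·E[r] = 1.497366, running G = 7.227436
t=4: π = [0.1517, 0.1666, 0.1639, 0.1680, 0.1556, 0.1942], E[r] = 2.0533, γ^t·E[r] = 1.347170, running G = 8.574606
t=5: π = [0.1518, 0.1665, 0.1639, 0.1680, 0.1555, 0.1943], E[r] = 2.0532, γ^t·E[r] = 1.212368, running G = 9.786974
t=6: π = [0.1518, 0.1665, 0.1639, 0.1680, 0.1555, 0.1943], E[r] = 2.0532, γ^t·E[r] = 1.091153, running G = 10.878128

G = 10.8781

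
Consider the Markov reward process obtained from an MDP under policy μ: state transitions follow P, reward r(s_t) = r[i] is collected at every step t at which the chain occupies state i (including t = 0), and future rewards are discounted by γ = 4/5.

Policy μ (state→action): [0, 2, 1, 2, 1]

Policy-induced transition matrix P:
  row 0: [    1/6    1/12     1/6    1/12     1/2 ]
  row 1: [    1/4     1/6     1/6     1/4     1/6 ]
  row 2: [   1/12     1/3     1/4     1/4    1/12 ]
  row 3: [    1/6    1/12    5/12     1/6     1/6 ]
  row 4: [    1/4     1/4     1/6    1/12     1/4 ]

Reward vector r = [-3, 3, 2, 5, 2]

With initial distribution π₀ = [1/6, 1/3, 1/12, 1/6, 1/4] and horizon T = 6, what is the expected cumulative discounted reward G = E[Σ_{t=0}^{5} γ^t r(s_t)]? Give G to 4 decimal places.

t=0: π = [0.1667, 0.3333, 0.0833, 0.1667, 0.2500], E[r] = 2.0000, γ^t·E[r] = 2.000000, running G = 2.000000
t=1: π = [0.2083, 0.1736, 0.2153, 0.1667, 0.2361], E[r] = 1.6319, γ^t·E[r] = 1.305556, running G = 3.305556
t=2: π = [0.1829, 0.1910, 0.2263, 0.1620, 0.2378], E[r] = 1.7627, γ^t·E[r] = 1.128148, running G = 4.433704
t=3: π = [0.1835, 0.1955, 0.2260, 0.1664, 0.2286], E[r] = 1.7769, γ^t·E[r] = 0.909753, running G = 5.343457
t=4: π = [0.1832, 0.1942, 0.2271, 0.1674, 0.2281], E[r] = 1.7807, γ^t·E[r] = 0.729386, running G = 6.072843
t=5: π = [0.1829, 0.1943, 0.2275, 0.1675, 0.2278], E[r] = 1.7822, γ^t·E[r] = 0.583979, running G = 6.656822

G = 6.6568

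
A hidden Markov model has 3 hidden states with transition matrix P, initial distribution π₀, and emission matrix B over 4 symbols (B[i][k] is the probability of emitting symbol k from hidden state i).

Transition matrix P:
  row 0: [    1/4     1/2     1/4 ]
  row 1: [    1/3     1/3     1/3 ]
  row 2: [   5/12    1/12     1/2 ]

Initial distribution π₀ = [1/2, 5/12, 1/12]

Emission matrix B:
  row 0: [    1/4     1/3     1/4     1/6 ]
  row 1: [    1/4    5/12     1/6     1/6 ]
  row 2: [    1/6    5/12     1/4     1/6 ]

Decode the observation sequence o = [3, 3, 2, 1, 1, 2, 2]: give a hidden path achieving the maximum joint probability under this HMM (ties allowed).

path = [0, 1, 2, 2, 2, 2, 2]

t=0: δ = [8.333e-02, 6.944e-02, 1.389e-02]  (obs o_0=3)
t=1: δ = [3.858e-03, 6.944e-03, 3.858e-03]  ψ = [1, 0, 1]  (obs o_1=3)
t=2: δ = [5.787e-04, 3.858e-04, 5.787e-04]  ψ = [1, 1, 1]  (obs o_2=2)
t=3: δ = [8.038e-05, 1.206e-04, 1.206e-04]  ψ = [2, 0, 2]  (obs o_3=1)
t=4: δ = [1.674e-05, 1.674e-05, 2.512e-05]  ψ = [2, 0, 2]  (obs o_4=1)
t=5: δ = [2.616e-06, 1.395e-06, 3.140e-06]  ψ = [2, 0, 2]  (obs o_5=2)
t=6: δ = [3.270e-07, 2.180e-07, 3.925e-07]  ψ = [2, 0, 2]  (obs o_6=2)
backtrack: best end state = 2; path = [0, 1, 2, 2, 2, 2, 2]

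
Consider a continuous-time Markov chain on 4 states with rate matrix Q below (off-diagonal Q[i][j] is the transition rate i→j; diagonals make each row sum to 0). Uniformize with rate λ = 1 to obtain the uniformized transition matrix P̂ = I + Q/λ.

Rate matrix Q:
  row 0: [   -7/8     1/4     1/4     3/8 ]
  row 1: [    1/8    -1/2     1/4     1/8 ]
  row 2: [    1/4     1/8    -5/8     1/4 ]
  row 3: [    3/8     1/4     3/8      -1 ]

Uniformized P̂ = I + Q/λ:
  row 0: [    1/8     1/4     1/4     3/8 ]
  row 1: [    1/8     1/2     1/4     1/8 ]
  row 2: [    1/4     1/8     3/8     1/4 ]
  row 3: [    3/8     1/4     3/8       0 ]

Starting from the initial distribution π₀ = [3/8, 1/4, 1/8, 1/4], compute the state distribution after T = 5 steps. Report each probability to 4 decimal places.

t=0: π = [0.3750, 0.2500, 0.1250, 0.2500]
t=1: π = [0.2031, 0.2969, 0.2969, 0.2031]
t=2: π = [0.2129, 0.2871, 0.3125, 0.1875]
t=3: π = [0.2109, 0.2827, 0.3125, 0.1938]
t=4: π = [0.2125, 0.2816, 0.3133, 0.1926]
t=5: π = [0.2123, 0.2812, 0.3132, 0.1932]

π = [0.2123, 0.2812, 0.3132, 0.1932]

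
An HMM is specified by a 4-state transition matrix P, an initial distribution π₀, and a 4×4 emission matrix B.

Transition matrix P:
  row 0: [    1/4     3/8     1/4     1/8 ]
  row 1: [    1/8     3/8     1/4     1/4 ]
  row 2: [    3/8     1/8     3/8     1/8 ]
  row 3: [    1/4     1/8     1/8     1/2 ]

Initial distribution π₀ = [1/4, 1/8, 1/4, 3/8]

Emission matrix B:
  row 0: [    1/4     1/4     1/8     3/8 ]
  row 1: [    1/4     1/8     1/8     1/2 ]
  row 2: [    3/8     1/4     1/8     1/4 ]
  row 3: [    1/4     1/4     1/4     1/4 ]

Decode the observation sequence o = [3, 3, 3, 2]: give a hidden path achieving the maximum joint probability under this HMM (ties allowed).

path = [0, 1, 1, 3]

t=0: δ = [9.375e-02, 6.250e-02, 6.250e-02, 9.375e-02]  (obs o_0=3)
t=1: δ = [8.789e-03, 1.758e-02, 5.859e-03, 1.172e-02]  ψ = [0, 0, 0, 3]  (obs o_1=3)
t=2: δ = [1.099e-03, 3.296e-03, 1.099e-03, 1.465e-03]  ψ = [3, 1, 1, 3]  (obs o_2=3)
t=3: δ = [5.150e-05, 1.545e-04, 1.030e-04, 2.060e-04]  ψ = [1, 1, 1, 1]  (obs o_3=2)
backtrack: best end state = 3; path = [0, 1, 1, 3]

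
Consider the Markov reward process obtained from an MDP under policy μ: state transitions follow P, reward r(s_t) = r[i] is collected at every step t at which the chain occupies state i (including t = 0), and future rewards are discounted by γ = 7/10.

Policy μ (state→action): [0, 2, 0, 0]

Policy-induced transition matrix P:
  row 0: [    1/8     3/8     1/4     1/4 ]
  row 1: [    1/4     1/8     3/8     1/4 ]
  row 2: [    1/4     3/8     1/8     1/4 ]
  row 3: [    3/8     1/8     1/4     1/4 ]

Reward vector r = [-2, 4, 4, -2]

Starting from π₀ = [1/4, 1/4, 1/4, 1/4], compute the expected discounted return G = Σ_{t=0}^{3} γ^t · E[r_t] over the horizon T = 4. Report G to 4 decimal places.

G = 2.5330

t=0: π = [0.2500, 0.2500, 0.2500, 0.2500], E[r] = 1.0000, γ^t·E[r] = 1.000000, running G = 1.000000
t=1: π = [0.2500, 0.2500, 0.2500, 0.2500], E[r] = 1.0000, γ^t·E[r] = 0.700000, running G = 1.700000
t=2: π = [0.2500, 0.2500, 0.2500, 0.2500], E[r] = 1.0000, γ^t·E[r] = 0.490000, running G = 2.190000
t=3: π = [0.2500, 0.2500, 0.2500, 0.2500], E[r] = 1.0000, γ^t·E[r] = 0.343000, running G = 2.533000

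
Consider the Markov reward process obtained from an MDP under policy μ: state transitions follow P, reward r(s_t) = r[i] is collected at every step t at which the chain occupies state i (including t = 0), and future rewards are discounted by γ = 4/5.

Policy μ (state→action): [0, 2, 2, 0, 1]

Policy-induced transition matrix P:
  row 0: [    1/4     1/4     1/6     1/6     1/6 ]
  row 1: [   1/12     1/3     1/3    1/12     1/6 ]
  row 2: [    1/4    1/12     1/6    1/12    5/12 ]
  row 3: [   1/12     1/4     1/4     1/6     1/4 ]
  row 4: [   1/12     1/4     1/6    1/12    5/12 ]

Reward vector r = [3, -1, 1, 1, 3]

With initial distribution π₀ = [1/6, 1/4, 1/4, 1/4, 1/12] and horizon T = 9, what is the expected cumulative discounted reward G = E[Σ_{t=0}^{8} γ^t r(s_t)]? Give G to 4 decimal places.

G = 5.7284

t=0: π = [0.1667, 0.2500, 0.2500, 0.2500, 0.0833], E[r] = 1.0000, γ^t·E[r] = 1.000000, running G = 1.000000
t=1: π = [0.1528, 0.2292, 0.2292, 0.1181, 0.2708], E[r] = 1.3889, γ^t·E[r] = 1.111111, running G = 2.111111
t=2: π = [0.1470, 0.2309, 0.2147, 0.1059, 0.3015], E[r] = 1.4352, γ^t·E[r] = 0.918519, running G = 3.029630
t=3: π = [0.1436, 0.2335, 0.2140, 0.1044, 0.3045], E[r] = 1.4294, γ^t·E[r] = 0.731852, running G = 3.761481
t=4: π = [0.1429, 0.2338, 0.2143, 0.1040, 0.3050], E[r] = 1.4283, γ^t·E[r] = 0.585021, running G = 4.346502
t=5: π = [0.1429, 0.2338, 0.2143, 0.1039, 0.3052], E[r] = 1.4285, γ^t·E[r] = 0.468091, running G = 4.814593
t=6: π = [0.1429, 0.2338, 0.2143, 0.1039, 0.3052], E[r] = 1.4286, γ^t·E[r] = 0.374491, running G = 5.189084
t=7: π = [0.1429, 0.2338, 0.2143, 0.1039, 0.3052], E[r] = 1.4286, γ^t·E[r] = 0.299593, running G = 5.488678
t=8: π = [0.1429, 0.2338, 0.2143, 0.1039, 0.3052], E[r] = 1.4286, γ^t·E[r] = 0.239674, running G = 5.728352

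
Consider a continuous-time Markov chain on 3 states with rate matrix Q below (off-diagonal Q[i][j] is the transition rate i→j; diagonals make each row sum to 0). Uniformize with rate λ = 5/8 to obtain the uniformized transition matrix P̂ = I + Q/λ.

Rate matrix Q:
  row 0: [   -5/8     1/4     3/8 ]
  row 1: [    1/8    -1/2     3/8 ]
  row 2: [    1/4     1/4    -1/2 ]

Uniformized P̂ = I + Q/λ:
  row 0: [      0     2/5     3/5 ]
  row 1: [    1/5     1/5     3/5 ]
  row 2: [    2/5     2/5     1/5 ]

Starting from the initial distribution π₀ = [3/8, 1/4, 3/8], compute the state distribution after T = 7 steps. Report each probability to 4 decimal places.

π = [0.2380, 0.3333, 0.4287]

t=0: π = [0.3750, 0.2500, 0.3750]
t=1: π = [0.2000, 0.3500, 0.4500]
t=2: π = [0.2500, 0.3300, 0.4200]
t=3: π = [0.2340, 0.3340, 0.4320]
t=4: π = [0.2396, 0.3332, 0.4272]
t=5: π = [0.2375, 0.3334, 0.4291]
t=6: π = [0.2383, 0.3333, 0.4284]
t=7: π = [0.2380, 0.3333, 0.4287]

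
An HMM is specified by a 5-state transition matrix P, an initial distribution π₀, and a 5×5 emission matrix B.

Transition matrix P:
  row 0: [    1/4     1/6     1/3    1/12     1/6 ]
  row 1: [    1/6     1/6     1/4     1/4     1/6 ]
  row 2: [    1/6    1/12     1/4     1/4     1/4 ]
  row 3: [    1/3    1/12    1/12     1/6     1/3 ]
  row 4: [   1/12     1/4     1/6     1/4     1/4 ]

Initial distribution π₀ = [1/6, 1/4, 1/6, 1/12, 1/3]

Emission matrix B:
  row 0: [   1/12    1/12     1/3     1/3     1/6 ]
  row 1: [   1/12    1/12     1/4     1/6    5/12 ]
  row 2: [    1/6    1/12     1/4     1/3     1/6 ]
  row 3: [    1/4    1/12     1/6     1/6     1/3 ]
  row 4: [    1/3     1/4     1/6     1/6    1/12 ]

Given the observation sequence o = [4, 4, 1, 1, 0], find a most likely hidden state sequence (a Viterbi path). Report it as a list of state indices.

path = [1, 3, 4, 4, 4]

t=0: δ = [2.778e-02, 1.042e-01, 2.778e-02, 2.778e-02, 2.778e-02]  (obs o_0=4)
t=1: δ = [2.894e-03, 7.234e-03, 4.340e-03, 8.681e-03, 1.447e-03]  ψ = [1, 1, 1, 1, 1]  (obs o_1=4)
t=2: δ = [2.411e-04, 1.005e-04, 1.507e-04, 1.507e-04, 7.234e-04]  ψ = [3, 1, 1, 1, 3]  (obs o_2=1)
t=3: δ = [5.023e-06, 1.507e-05, 1.005e-05, 1.507e-05, 4.521e-05]  ψ = [0, 4, 4, 4, 4]  (obs o_3=1)
t=4: δ = [4.186e-07, 9.419e-07, 1.256e-06, 2.826e-06, 3.768e-06]  ψ = [3, 4, 4, 4, 4]  (obs o_4=0)
backtrack: best end state = 4; path = [1, 3, 4, 4, 4]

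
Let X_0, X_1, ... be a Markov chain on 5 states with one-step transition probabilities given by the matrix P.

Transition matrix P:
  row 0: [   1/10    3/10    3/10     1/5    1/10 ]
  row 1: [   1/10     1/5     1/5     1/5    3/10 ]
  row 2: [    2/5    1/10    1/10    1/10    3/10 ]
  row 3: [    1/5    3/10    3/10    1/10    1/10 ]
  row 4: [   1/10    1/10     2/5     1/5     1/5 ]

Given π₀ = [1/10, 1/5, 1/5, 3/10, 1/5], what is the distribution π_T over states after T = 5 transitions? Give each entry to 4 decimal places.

t=0: π = [0.1000, 0.2000, 0.2000, 0.3000, 0.2000]
t=1: π = [0.1900, 0.2000, 0.2600, 0.1500, 0.2000]
t=2: π = [0.1930, 0.1880, 0.2480, 0.1590, 0.2120]
t=3: π = [0.1903, 0.1892, 0.2528, 0.1593, 0.2084]
t=4: π = [0.1918, 0.1888, 0.2514, 0.1588, 0.2092]
t=5: π = [0.1913, 0.1890, 0.2518, 0.1590, 0.2090]

π = [0.1913, 0.1890, 0.2518, 0.1590, 0.2090]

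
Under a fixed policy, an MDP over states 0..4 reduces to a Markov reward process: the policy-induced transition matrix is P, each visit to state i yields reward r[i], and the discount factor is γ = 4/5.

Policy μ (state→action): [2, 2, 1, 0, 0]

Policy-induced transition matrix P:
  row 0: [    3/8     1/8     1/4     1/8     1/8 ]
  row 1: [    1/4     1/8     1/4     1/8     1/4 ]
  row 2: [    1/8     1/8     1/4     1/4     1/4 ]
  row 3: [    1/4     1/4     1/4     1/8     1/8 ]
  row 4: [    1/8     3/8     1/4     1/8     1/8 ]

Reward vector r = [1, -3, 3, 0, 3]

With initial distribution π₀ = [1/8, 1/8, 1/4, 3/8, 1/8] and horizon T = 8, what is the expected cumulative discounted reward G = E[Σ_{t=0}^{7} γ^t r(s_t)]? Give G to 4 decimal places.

G = 3.8139

t=0: π = [0.1250, 0.1250, 0.2500, 0.3750, 0.1250], E[r] = 0.8750, γ^t·E[r] = 0.875000, running G = 0.875000
t=1: π = [0.2188, 0.2031, 0.2500, 0.1563, 0.1719], E[r] = 0.8750, γ^t·E[r] = 0.700000, running G = 1.575000
t=2: π = [0.2246, 0.1875, 0.2500, 0.1563, 0.1816], E[r] = 0.9570, γ^t·E[r] = 0.612500, running G = 2.187500
t=3: π = [0.2241, 0.1899, 0.2500, 0.1563, 0.1797], E[r] = 0.9434, γ^t·E[r] = 0.483000, running G = 2.670500
t=4: π = [0.2243, 0.1895, 0.2500, 0.1563, 0.1800], E[r] = 0.9459, γ^t·E[r] = 0.387450, running G = 3.057950
t=5: π = [0.2243, 0.1895, 0.2500, 0.1563, 0.1799], E[r] = 0.9455, γ^t·E[r] = 0.309820, running G = 3.367770
t=6: π = [0.2243, 0.1895, 0.2500, 0.1563, 0.1799], E[r] = 0.9456, γ^t·E[r] = 0.247877, running G = 3.615647
t=7: π = [0.2243, 0.1895, 0.2500, 0.1563, 0.1799], E[r] = 0.9456, γ^t·E[r] = 0.198299, running G = 3.813946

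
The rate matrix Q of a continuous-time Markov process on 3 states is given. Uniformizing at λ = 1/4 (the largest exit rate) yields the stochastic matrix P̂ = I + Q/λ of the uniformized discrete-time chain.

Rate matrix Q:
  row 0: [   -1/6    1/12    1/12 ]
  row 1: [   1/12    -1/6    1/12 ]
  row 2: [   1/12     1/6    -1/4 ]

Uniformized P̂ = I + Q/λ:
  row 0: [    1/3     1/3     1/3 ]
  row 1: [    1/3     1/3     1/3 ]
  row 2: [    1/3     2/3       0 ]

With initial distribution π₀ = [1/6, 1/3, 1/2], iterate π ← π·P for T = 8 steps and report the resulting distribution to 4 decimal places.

t=0: π = [0.1667, 0.3333, 0.5000]
t=1: π = [0.3333, 0.5000, 0.1667]
t=2: π = [0.3333, 0.3889, 0.2778]
t=3: π = [0.3333, 0.4259, 0.2407]
t=4: π = [0.3333, 0.4136, 0.2531]
t=5: π = [0.3333, 0.4177, 0.2490]
t=6: π = [0.3333, 0.4163, 0.2503]
t=7: π = [0.3333, 0.4168, 0.2499]
t=8: π = [0.3333, 0.4166, 0.2500]

π = [0.3333, 0.4166, 0.2500]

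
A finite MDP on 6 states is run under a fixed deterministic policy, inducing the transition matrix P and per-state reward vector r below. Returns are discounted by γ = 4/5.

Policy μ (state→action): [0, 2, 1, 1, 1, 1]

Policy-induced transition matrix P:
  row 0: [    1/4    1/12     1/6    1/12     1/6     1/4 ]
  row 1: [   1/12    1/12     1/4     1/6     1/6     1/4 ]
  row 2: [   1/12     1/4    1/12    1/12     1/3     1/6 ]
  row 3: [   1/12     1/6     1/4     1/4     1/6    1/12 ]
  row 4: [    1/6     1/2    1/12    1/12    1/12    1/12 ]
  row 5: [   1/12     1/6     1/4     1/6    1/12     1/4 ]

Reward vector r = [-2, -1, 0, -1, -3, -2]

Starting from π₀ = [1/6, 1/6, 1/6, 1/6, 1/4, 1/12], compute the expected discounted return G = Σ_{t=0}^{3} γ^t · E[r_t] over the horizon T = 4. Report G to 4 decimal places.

t=0: π = [0.1667, 0.1667, 0.1667, 0.1667, 0.2500, 0.0833], E[r] = -1.5833, γ^t·E[r] = -1.583333, running G = -1.583333
t=1: π = [0.1319, 0.2361, 0.1667, 0.1319, 0.1667, 0.1667], E[r] = -1.4653, γ^t·E[r] = -1.172222, running G = -2.755556
t=2: π = [0.1192, 0.2054, 0.1834, 0.1389, 0.1667, 0.1863], E[r] = -1.4554, γ^t·E[r] = -0.931481, running G = -3.687037
t=3: π = [0.1171, 0.2105, 0.1817, 0.1391, 0.1678, 0.1838], E[r] = -1.4548, γ^t·E[r] = -0.744864, running G = -4.431901

G = -4.4319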